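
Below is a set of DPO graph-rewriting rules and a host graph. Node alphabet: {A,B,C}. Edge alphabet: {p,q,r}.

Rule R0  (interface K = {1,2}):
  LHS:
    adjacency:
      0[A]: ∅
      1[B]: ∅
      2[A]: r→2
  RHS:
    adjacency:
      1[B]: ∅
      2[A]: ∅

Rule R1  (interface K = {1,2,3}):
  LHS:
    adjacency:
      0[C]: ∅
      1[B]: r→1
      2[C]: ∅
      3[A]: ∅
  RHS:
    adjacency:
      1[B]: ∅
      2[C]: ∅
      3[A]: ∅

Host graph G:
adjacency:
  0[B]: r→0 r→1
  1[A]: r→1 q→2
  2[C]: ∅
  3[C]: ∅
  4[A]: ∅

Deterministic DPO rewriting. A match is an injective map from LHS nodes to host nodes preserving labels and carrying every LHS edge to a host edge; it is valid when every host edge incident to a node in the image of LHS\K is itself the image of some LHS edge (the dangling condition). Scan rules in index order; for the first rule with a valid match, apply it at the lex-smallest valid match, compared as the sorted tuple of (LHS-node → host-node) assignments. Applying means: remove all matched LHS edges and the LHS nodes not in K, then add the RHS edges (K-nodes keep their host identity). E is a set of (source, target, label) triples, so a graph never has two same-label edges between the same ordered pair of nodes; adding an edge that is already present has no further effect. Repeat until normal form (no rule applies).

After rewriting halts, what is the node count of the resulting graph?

Answer: 3

Derivation:
start.  V:5 E:4  edges: 0-r->0 0-r->1 1-r->1 1-q->2
1. fire R0 via {0↦4, 1↦0, 2↦1}  →  V:4 E:3  edges: 0-r->0 0-r->1 1-q->2
2. fire R1 via {0↦3, 1↦0, 2↦2, 3↦1}  →  V:3 E:2  edges: 0-r->1 1-q->2
halt: no rule applies after step 2
NF nodes: {0:B, 1:A, 2:C}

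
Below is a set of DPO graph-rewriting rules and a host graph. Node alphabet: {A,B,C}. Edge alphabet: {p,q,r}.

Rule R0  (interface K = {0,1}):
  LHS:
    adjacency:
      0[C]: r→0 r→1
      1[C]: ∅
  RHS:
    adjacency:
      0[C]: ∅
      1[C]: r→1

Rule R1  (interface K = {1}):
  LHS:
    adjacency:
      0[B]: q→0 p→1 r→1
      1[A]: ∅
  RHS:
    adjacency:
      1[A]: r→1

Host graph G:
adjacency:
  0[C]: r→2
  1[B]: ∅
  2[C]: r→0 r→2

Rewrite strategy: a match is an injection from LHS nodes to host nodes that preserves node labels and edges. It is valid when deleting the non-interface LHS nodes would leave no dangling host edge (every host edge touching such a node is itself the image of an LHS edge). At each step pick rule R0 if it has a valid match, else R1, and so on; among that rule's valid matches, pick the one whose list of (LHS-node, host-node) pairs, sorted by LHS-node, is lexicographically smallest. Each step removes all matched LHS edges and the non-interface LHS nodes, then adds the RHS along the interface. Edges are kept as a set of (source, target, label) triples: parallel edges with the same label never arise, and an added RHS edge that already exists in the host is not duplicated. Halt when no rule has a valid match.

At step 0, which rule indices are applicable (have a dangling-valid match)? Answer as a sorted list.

Answer: [R0]

Steps:
R0: 1 valid match — {0↦2, 1↦0}
R1: no valid match — LHS pattern not found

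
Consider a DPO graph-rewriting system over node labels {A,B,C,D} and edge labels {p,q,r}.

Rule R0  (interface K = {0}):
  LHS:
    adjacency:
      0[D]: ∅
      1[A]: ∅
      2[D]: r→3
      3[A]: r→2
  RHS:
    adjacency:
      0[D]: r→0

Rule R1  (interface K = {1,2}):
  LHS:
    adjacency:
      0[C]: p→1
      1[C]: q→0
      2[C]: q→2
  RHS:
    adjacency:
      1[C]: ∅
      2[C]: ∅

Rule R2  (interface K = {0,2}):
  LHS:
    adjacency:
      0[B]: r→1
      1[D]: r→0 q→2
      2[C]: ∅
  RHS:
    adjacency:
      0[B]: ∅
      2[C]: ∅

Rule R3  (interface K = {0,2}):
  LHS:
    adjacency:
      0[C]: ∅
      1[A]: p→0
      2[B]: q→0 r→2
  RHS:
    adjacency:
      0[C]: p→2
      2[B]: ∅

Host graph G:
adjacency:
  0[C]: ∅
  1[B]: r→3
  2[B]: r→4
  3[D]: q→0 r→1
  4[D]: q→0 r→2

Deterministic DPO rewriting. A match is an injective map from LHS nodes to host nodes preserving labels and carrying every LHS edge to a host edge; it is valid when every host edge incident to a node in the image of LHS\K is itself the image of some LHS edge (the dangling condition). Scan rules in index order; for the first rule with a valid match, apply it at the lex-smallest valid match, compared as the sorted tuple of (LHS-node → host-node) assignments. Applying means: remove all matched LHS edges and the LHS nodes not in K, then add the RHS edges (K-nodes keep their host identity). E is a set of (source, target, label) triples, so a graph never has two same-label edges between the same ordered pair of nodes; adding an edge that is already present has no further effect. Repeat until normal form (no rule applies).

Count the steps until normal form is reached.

Answer: 2

Rewrite trace:
start.  V:5 E:6  edges: 1-r->3 2-r->4 3-q->0 3-r->1 4-q->0 4-r->2
1. fire R2 via {0↦1, 1↦3, 2↦0}  →  V:4 E:3  edges: 2-r->4 4-q->0 4-r->2
2. fire R2 via {0↦2, 1↦4, 2↦0}  →  V:3 E:0  edges: ∅
halt: no rule applies after step 2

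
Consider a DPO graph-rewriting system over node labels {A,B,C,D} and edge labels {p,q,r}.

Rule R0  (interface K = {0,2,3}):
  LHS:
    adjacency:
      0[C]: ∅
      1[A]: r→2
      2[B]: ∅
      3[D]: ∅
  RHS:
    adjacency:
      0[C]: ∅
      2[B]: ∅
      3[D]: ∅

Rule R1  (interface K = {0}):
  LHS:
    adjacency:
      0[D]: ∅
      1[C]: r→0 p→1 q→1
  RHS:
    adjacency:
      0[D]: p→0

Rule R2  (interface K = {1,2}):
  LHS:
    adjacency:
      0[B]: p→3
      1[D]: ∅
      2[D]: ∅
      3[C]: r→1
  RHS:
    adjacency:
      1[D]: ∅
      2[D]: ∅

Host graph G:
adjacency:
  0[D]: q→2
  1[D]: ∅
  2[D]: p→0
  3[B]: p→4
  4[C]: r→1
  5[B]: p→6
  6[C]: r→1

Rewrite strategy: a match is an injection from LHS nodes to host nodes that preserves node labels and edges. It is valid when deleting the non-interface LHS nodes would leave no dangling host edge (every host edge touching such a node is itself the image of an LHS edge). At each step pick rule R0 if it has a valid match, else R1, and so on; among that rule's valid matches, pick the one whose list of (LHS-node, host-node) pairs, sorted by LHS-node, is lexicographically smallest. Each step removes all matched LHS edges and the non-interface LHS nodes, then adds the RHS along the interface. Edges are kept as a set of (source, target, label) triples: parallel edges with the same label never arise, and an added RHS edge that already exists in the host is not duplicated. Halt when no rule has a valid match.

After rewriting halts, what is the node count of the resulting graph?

Answer: 3

Rewrite trace:
initial: |V|=7 |E|=6  E = 0-q->2 2-p->0 3-p->4 4-r->1 5-p->6 6-r->1
step 1: apply R2 at {0↦3, 1↦1, 2↦0, 3↦4}  → |V|=5 |E|=4  E = 0-q->2 2-p->0 5-p->6 6-r->1
step 2: apply R2 at {0↦5, 1↦1, 2↦0, 3↦6}  → |V|=3 |E|=2  E = 0-q->2 2-p->0
halt: no rule applies after step 2
NF nodes: {0:D, 1:D, 2:D}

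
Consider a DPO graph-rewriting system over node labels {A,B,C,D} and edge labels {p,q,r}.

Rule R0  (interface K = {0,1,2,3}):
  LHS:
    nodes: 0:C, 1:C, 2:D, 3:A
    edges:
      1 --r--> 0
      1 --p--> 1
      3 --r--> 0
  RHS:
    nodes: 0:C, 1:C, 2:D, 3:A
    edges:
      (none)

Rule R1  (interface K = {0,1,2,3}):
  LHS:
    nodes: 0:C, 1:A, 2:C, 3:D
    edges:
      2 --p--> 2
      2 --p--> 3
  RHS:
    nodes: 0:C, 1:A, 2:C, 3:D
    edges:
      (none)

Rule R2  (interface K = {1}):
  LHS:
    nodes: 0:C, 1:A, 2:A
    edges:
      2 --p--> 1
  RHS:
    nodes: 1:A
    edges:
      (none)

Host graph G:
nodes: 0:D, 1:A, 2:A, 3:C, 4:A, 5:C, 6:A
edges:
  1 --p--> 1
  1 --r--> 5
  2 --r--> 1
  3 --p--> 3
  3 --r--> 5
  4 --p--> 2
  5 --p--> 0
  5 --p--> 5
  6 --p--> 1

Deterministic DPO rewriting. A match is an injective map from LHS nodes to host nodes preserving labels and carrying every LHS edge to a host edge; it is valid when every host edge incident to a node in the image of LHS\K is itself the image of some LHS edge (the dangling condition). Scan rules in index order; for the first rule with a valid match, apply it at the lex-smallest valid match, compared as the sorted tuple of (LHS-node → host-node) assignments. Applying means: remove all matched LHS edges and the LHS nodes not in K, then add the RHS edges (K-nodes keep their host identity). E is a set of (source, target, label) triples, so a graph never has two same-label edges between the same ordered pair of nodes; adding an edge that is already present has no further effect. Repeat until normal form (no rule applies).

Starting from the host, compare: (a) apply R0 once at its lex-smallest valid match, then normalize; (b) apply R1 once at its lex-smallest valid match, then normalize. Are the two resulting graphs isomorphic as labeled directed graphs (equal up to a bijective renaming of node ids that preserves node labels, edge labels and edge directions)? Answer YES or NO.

branch R0-first: apply at {0↦5, 1↦3, 2↦0, 3↦1} → |E|=6, then 3 more step(s) → NF |V|=3 |E|=2 V={0:D, 1:A, 2:A} E=1-p->1 2-r->1
branch R1-first: apply at {0↦3, 1↦1, 2↦5, 3↦0} → |E|=7, then 3 more step(s) → NF |V|=3 |E|=2 V={0:D, 1:A, 2:A} E=1-p->1 2-r->1
graphs isomorphic (equal up to label-preserving node renaming)

Answer: YES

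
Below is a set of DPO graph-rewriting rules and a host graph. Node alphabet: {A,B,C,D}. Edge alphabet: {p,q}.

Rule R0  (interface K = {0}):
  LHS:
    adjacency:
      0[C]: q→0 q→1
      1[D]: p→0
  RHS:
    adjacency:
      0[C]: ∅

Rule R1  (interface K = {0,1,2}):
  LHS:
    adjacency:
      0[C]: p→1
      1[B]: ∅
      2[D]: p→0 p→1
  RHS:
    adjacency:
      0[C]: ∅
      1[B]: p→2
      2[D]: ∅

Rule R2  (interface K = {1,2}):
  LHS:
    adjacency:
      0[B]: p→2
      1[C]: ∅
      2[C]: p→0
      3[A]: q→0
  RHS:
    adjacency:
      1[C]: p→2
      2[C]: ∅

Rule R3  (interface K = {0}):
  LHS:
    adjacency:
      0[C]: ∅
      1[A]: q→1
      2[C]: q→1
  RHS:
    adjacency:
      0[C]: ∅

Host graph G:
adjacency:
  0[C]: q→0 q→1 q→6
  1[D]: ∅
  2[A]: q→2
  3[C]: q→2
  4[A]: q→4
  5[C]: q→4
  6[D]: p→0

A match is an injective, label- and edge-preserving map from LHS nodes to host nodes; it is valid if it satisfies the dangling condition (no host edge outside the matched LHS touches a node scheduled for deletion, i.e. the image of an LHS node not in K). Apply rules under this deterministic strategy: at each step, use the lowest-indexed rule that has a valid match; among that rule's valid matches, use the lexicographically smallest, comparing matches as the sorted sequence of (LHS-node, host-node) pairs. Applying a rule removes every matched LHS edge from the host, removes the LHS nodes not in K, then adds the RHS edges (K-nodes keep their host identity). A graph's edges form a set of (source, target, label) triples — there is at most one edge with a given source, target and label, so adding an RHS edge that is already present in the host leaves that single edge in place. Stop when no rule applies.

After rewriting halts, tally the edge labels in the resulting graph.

initial: |V|=7 |E|=8  E = 0-q->0 0-q->1 0-q->6 2-q->2 3-q->2 4-q->4 5-q->4 6-p->0
step 1: apply R0 at {0↦0, 1↦6}  → |V|=6 |E|=5  E = 0-q->1 2-q->2 3-q->2 4-q->4 5-q->4
step 2: apply R3 at {0↦0, 1↦2, 2↦3}  → |V|=4 |E|=3  E = 0-q->1 4-q->4 5-q->4
step 3: apply R3 at {0↦0, 1↦4, 2↦5}  → |V|=2 |E|=1  E = 0-q->1
halt: no rule applies after step 3
NF edges: [(0, 1, 'q')]

Answer: q:1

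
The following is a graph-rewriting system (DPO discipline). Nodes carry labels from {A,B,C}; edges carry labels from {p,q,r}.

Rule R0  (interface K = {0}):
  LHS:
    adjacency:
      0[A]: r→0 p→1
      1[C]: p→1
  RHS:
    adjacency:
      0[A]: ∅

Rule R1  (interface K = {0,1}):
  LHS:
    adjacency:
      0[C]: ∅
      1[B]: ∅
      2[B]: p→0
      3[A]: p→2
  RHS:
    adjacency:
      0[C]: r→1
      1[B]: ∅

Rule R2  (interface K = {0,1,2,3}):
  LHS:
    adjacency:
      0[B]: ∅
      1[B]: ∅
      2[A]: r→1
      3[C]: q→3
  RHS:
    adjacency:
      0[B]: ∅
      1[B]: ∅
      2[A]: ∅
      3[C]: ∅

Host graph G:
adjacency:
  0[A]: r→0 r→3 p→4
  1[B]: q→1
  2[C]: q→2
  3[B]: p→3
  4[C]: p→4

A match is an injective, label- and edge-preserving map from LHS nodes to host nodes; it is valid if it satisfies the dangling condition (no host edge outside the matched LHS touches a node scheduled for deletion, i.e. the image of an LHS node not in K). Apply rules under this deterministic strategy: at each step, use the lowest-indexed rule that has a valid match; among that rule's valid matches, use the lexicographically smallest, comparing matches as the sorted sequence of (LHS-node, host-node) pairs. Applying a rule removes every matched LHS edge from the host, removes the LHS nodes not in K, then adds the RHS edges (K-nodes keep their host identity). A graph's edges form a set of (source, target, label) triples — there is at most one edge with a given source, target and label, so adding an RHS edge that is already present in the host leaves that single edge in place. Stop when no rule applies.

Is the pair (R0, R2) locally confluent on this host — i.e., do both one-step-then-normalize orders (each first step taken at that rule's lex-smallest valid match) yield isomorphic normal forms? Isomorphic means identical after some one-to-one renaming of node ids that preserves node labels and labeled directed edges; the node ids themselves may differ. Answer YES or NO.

Answer: YES

Steps:
branch R0-first: apply at {0↦0, 1↦4} → |E|=4, then 1 more step(s) → NF |V|=4 |E|=2 V={0:A, 1:B, 2:C, 3:B} E=1-q->1 3-p->3
branch R2-first: apply at {0↦1, 1↦3, 2↦0, 3↦2} → |E|=5, then 1 more step(s) → NF |V|=4 |E|=2 V={0:A, 1:B, 2:C, 3:B} E=1-q->1 3-p->3
graphs isomorphic (equal up to label-preserving node renaming)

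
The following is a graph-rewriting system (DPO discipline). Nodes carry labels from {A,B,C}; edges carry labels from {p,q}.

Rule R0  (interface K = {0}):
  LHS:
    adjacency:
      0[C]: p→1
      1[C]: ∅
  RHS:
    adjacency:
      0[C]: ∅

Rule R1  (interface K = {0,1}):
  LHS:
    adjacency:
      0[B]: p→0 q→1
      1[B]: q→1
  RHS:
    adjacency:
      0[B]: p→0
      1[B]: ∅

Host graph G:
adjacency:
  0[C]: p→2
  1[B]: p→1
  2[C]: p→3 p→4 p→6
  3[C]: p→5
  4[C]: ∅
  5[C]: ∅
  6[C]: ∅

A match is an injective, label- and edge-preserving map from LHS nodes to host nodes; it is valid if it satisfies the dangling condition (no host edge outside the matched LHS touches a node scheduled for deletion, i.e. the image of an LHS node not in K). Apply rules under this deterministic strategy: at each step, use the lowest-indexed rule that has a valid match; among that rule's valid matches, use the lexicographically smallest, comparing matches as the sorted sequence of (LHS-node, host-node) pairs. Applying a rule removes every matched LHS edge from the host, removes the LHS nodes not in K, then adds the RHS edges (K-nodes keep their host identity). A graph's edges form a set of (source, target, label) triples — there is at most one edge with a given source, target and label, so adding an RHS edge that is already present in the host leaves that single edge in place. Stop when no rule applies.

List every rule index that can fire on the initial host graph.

R0: 3 valid matches — {0↦2, 1↦4}, {0↦2, 1↦6}, {0↦3, 1↦5}
R1: no valid match — LHS pattern not found

Answer: [R0]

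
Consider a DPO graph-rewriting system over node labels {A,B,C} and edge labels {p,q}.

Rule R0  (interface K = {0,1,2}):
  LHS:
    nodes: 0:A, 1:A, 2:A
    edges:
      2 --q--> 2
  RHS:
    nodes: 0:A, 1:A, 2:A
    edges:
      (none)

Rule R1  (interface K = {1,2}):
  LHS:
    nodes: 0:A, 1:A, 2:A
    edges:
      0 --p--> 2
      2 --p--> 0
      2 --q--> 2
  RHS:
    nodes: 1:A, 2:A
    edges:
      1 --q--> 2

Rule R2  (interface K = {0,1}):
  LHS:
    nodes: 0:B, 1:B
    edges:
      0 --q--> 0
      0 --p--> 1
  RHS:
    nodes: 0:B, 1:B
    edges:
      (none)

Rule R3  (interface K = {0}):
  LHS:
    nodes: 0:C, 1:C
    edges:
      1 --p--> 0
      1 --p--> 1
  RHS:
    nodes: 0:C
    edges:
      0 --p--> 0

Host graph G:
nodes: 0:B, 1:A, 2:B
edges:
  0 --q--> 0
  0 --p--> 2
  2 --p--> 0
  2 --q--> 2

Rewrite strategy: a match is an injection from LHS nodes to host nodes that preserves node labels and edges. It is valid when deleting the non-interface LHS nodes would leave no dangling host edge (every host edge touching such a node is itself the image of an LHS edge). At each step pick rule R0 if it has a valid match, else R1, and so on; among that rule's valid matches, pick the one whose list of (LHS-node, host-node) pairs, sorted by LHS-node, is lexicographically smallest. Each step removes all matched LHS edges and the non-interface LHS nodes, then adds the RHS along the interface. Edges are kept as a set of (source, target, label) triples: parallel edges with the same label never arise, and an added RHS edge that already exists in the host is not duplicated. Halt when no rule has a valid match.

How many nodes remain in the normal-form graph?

Answer: 3

Rewrite trace:
[0] host  ⇒  3 nodes, 4 edges  {0-q->0 0-p->2 2-p->0 2-q->2}
[1] R2 @ {0↦0, 1↦2}  ⇒  3 nodes, 2 edges  {2-p->0 2-q->2}
[2] R2 @ {0↦2, 1↦0}  ⇒  3 nodes, 0 edges  {∅}
final graph: no rule applies after step 2
NF nodes: {0:B, 1:A, 2:B}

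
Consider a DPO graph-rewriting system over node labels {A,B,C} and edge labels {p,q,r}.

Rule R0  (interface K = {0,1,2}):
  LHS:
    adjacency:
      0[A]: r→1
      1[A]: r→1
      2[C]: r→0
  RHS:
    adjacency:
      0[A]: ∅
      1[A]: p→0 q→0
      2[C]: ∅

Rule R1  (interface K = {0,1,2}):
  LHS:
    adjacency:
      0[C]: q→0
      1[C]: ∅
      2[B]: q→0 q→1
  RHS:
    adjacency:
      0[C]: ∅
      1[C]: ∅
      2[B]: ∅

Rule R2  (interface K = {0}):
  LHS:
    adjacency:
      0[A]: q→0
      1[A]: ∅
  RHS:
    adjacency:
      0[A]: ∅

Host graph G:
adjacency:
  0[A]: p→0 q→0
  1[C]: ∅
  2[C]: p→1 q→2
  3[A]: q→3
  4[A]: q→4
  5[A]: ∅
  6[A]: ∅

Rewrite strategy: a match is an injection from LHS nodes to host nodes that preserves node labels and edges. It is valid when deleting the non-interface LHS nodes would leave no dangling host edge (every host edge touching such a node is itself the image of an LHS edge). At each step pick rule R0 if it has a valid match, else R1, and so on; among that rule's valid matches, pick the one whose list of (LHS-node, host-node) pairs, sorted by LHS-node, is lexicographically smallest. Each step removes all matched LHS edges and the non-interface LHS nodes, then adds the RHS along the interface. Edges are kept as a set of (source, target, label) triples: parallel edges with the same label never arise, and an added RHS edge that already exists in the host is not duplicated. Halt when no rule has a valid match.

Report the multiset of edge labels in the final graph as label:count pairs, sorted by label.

Answer: p:2 q:1

Derivation:
[0] host  ⇒  7 nodes, 6 edges  {0-p->0 0-q->0 2-p->1 2-q->2 3-q->3 4-q->4}
[1] R2 @ {0↦0, 1↦5}  ⇒  6 nodes, 5 edges  {0-p->0 2-p->1 2-q->2 3-q->3 4-q->4}
[2] R2 @ {0↦3, 1↦6}  ⇒  5 nodes, 4 edges  {0-p->0 2-p->1 2-q->2 4-q->4}
[3] R2 @ {0↦4, 1↦3}  ⇒  4 nodes, 3 edges  {0-p->0 2-p->1 2-q->2}
normal form: no rule applies after step 3
NF edges: [(0, 0, 'p'), (2, 1, 'p'), (2, 2, 'q')]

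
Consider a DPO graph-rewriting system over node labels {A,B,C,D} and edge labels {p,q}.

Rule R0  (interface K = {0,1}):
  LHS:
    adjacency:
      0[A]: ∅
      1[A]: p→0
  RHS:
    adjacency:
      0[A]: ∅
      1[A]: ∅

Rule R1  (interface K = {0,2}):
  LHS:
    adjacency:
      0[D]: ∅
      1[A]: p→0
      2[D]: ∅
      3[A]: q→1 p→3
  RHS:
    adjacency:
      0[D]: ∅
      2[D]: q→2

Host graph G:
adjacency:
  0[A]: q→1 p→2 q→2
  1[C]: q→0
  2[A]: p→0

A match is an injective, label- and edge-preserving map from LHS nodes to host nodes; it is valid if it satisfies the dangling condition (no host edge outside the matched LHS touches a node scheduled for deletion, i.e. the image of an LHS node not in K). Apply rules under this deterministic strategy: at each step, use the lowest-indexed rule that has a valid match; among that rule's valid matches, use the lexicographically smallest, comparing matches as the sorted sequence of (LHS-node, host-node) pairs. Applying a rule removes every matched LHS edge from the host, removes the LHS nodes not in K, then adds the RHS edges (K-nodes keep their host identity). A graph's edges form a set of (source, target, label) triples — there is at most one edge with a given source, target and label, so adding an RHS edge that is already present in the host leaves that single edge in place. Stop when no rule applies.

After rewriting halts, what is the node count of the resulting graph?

Answer: 3

Steps:
initial: |V|=3 |E|=5  E = 0-q->1 0-p->2 0-q->2 1-q->0 2-p->0
step 1: apply R0 at {0↦0, 1↦2}  → |V|=3 |E|=4  E = 0-q->1 0-p->2 0-q->2 1-q->0
step 2: apply R0 at {0↦2, 1↦0}  → |V|=3 |E|=3  E = 0-q->1 0-q->2 1-q->0
halt: no rule applies after step 2
NF nodes: {0:A, 1:C, 2:A}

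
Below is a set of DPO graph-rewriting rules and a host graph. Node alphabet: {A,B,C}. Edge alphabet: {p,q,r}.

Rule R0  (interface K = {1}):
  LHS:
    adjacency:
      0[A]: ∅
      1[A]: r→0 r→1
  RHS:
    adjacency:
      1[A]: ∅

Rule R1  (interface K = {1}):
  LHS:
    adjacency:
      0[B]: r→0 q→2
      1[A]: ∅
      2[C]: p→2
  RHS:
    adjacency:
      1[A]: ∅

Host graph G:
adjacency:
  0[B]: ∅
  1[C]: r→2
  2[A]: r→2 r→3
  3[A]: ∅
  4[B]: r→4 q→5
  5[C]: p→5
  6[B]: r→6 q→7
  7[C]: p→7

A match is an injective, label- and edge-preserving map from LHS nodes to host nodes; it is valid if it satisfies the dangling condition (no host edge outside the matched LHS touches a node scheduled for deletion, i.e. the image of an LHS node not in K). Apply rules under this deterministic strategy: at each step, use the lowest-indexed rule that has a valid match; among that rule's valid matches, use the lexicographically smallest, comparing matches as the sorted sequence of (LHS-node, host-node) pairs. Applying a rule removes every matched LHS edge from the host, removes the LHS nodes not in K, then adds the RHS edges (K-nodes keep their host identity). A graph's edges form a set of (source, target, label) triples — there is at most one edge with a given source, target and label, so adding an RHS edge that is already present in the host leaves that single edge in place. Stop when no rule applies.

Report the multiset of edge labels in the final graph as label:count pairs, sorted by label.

Answer: r:1

Derivation:
[0] host  ⇒  8 nodes, 9 edges  {1-r->2 2-r->2 2-r->3 4-r->4 4-q->5 5-p->5 6-r->6 6-q->7 7-p->7}
[1] R0 @ {0↦3, 1↦2}  ⇒  7 nodes, 7 edges  {1-r->2 4-r->4 4-q->5 5-p->5 6-r->6 6-q->7 7-p->7}
[2] R1 @ {0↦4, 1↦2, 2↦5}  ⇒  5 nodes, 4 edges  {1-r->2 6-r->6 6-q->7 7-p->7}
[3] R1 @ {0↦6, 1↦2, 2↦7}  ⇒  3 nodes, 1 edges  {1-r->2}
halt: no rule applies after step 3
NF edges: [(1, 2, 'r')]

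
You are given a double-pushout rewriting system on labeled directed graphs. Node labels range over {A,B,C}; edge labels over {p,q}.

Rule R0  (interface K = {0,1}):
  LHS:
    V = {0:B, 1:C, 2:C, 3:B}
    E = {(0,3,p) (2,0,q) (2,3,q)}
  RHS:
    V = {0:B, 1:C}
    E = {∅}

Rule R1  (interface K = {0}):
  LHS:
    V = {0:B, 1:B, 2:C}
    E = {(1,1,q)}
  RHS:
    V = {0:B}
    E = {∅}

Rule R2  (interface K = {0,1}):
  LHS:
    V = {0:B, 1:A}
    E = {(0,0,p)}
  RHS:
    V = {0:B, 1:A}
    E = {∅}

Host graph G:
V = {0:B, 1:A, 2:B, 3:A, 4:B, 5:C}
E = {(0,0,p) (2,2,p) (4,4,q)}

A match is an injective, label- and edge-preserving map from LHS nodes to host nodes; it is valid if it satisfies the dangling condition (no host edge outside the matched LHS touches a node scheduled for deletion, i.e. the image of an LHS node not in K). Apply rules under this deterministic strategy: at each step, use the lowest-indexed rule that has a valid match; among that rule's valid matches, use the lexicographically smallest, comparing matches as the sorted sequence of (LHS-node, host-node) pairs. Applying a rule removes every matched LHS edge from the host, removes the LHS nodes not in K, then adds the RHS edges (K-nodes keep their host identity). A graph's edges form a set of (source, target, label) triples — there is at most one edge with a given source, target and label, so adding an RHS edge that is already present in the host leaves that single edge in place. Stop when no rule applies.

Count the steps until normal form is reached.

start.  V:6 E:3  edges: 0-p->0 2-p->2 4-q->4
1. fire R1 via {0↦0, 1↦4, 2↦5}  →  V:4 E:2  edges: 0-p->0 2-p->2
2. fire R2 via {0↦0, 1↦1}  →  V:4 E:1  edges: 2-p->2
3. fire R2 via {0↦2, 1↦1}  →  V:4 E:0  edges: ∅
final graph: no rule applies after step 3

Answer: 3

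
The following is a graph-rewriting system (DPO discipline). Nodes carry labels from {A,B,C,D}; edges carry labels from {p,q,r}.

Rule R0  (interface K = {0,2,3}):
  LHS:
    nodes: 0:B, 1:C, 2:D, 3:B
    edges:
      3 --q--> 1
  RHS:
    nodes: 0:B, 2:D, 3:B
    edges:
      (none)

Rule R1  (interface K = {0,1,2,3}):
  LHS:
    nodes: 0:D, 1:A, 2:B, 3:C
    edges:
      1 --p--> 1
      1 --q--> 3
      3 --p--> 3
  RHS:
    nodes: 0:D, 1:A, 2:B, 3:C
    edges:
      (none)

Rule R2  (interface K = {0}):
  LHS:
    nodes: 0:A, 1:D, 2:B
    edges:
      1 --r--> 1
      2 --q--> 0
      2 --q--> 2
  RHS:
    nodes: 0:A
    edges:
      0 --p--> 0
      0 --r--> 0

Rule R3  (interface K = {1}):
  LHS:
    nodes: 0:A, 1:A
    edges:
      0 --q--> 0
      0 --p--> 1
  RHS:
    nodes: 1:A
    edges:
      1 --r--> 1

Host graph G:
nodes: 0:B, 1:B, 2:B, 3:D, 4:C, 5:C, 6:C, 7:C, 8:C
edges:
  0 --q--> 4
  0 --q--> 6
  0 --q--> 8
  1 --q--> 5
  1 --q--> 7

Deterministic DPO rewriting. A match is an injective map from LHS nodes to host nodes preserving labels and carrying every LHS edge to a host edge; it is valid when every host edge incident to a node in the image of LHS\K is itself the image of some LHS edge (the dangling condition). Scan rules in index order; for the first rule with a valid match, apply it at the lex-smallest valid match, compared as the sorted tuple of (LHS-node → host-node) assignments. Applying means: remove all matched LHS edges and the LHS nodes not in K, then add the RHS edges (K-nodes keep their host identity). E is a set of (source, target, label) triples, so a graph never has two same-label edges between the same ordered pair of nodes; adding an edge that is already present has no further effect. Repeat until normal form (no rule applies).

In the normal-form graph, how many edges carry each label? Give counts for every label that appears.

Answer: (no edges)

Derivation:
start.  V:9 E:5  edges: 0-q->4 0-q->6 0-q->8 1-q->5 1-q->7
1. fire R0 via {0↦0, 1↦5, 2↦3, 3↦1}  →  V:8 E:4  edges: 0-q->4 0-q->6 0-q->8 1-q->7
2. fire R0 via {0↦0, 1↦7, 2↦3, 3↦1}  →  V:7 E:3  edges: 0-q->4 0-q->6 0-q->8
3. fire R0 via {0↦1, 1↦4, 2↦3, 3↦0}  →  V:6 E:2  edges: 0-q->6 0-q->8
4. fire R0 via {0↦1, 1↦6, 2↦3, 3↦0}  →  V:5 E:1  edges: 0-q->8
5. fire R0 via {0↦1, 1↦8, 2↦3, 3↦0}  →  V:4 E:0  edges: ∅
normal form: no rule applies after step 5
NF edges: []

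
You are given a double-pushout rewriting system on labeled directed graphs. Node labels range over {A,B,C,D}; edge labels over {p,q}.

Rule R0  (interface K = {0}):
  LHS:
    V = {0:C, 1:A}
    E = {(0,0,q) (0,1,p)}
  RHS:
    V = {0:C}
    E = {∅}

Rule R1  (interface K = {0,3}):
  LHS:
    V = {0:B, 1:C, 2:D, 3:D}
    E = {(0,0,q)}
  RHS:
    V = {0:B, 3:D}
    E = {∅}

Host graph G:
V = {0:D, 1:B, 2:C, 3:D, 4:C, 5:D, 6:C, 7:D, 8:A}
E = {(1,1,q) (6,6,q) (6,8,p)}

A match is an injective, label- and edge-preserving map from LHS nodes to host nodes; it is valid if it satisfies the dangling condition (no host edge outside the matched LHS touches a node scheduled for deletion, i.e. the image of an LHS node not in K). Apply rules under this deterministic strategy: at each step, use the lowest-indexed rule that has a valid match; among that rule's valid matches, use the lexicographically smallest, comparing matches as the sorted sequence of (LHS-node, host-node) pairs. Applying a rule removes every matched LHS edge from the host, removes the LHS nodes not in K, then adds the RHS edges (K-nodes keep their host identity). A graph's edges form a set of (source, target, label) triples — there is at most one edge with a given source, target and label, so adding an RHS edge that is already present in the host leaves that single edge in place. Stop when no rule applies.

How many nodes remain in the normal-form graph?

Answer: 6

Rewrite trace:
initial: |V|=9 |E|=3  E = 1-q->1 6-q->6 6-p->8
step 1: apply R0 at {0↦6, 1↦8}  → |V|=8 |E|=1  E = 1-q->1
step 2: apply R1 at {0↦1, 1↦2, 2↦0, 3↦3}  → |V|=6 |E|=0  E = ∅
normal form: no rule applies after step 2
NF nodes: {1:B, 3:D, 4:C, 5:D, 6:C, 7:D}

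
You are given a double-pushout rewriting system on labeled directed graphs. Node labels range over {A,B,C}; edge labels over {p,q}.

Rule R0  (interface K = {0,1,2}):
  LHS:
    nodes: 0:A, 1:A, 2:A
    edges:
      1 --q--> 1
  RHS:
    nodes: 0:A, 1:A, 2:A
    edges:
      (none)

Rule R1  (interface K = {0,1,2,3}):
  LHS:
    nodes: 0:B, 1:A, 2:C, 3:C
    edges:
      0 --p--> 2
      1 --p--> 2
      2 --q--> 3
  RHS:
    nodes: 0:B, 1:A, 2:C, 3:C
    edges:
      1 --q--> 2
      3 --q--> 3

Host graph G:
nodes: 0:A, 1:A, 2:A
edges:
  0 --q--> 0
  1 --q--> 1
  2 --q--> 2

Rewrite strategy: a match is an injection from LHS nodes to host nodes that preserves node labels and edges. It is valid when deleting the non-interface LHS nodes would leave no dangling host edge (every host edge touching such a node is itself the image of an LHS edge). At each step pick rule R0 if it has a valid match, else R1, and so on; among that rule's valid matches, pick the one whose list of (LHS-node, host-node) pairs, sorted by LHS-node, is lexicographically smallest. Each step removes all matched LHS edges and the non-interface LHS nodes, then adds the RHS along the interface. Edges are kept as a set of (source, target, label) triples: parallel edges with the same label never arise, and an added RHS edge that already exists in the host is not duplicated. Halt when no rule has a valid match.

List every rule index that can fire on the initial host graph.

R0: 6 valid matches — {0↦0, 1↦1, 2↦2}, {0↦0, 1↦2, 2↦1}, {0↦1, 1↦0, 2↦2} (+3 more)
R1: no valid match — LHS pattern not found

Answer: [R0]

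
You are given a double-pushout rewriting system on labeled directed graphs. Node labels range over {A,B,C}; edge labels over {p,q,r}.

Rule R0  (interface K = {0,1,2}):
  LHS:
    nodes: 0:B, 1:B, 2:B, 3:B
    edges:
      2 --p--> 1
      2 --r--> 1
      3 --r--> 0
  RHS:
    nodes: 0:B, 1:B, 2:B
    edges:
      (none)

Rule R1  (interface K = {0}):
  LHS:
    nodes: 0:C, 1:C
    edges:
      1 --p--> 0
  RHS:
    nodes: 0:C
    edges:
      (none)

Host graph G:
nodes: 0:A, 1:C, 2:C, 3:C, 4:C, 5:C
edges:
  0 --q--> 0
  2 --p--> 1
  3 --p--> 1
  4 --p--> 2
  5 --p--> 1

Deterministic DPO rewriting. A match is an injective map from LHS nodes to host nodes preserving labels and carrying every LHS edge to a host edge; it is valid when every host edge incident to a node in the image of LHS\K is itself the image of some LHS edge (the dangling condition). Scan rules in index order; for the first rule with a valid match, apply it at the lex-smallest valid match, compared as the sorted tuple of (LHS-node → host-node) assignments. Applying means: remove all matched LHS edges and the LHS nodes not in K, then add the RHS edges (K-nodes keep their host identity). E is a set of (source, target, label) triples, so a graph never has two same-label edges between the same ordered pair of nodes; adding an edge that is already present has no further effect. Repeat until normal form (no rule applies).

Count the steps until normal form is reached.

Answer: 4

Rewrite trace:
initial: |V|=6 |E|=5  E = 0-q->0 2-p->1 3-p->1 4-p->2 5-p->1
step 1: apply R1 at {0↦1, 1↦3}  → |V|=5 |E|=4  E = 0-q->0 2-p->1 4-p->2 5-p->1
step 2: apply R1 at {0↦1, 1↦5}  → |V|=4 |E|=3  E = 0-q->0 2-p->1 4-p->2
step 3: apply R1 at {0↦2, 1↦4}  → |V|=3 |E|=2  E = 0-q->0 2-p->1
step 4: apply R1 at {0↦1, 1↦2}  → |V|=2 |E|=1  E = 0-q->0
halt: no rule applies after step 4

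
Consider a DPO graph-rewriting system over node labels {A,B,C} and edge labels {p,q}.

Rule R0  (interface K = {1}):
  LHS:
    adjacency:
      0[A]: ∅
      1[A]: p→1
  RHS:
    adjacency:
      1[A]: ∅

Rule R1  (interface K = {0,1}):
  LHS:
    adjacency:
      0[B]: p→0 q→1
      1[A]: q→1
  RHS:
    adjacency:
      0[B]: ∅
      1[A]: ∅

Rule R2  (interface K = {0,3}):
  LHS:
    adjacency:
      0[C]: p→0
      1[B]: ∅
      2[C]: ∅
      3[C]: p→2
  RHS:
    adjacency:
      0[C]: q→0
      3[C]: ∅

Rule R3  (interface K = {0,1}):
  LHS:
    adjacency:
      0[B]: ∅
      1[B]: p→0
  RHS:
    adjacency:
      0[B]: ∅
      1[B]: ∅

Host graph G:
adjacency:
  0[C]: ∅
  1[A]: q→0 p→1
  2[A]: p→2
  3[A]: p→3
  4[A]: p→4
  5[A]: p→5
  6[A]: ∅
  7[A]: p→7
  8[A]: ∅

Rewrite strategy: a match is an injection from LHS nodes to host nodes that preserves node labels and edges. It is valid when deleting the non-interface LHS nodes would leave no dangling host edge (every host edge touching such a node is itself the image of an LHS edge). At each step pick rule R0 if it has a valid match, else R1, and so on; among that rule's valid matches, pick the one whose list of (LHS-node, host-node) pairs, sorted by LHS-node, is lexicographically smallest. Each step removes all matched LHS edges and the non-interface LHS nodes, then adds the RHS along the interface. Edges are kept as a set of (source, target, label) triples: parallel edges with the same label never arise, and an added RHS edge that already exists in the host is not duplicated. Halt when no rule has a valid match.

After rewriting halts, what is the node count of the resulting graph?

initial: |V|=9 |E|=7  E = 1-q->0 1-p->1 2-p->2 3-p->3 4-p->4 5-p->5 7-p->7
step 1: apply R0 at {0↦6, 1↦1}  → |V|=8 |E|=6  E = 1-q->0 2-p->2 3-p->3 4-p->4 5-p->5 7-p->7
step 2: apply R0 at {0↦8, 1↦2}  → |V|=7 |E|=5  E = 1-q->0 3-p->3 4-p->4 5-p->5 7-p->7
step 3: apply R0 at {0↦2, 1↦3}  → |V|=6 |E|=4  E = 1-q->0 4-p->4 5-p->5 7-p->7
step 4: apply R0 at {0↦3, 1↦4}  → |V|=5 |E|=3  E = 1-q->0 5-p->5 7-p->7
step 5: apply R0 at {0↦4, 1↦5}  → |V|=4 |E|=2  E = 1-q->0 7-p->7
step 6: apply R0 at {0↦5, 1↦7}  → |V|=3 |E|=1  E = 1-q->0
final graph: no rule applies after step 6
NF nodes: {0:C, 1:A, 7:A}

Answer: 3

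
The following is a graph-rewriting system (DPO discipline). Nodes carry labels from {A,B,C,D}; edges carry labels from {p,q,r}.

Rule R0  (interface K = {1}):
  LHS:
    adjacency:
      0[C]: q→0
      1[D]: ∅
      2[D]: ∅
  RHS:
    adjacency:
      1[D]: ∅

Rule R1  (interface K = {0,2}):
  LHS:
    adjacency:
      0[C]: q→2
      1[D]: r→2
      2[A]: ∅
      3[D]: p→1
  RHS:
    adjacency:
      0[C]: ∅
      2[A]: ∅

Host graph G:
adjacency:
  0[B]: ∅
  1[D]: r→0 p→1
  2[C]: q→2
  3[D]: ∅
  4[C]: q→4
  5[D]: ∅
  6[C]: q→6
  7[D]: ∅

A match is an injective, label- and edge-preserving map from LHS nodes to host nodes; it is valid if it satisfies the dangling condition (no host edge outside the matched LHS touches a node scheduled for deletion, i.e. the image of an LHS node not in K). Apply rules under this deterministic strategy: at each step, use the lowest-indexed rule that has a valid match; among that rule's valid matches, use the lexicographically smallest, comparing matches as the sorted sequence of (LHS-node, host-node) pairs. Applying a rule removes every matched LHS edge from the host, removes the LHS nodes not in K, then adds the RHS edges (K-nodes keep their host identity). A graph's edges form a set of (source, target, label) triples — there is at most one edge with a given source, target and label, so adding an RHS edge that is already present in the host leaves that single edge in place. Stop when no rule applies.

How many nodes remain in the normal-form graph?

Answer: 2

Steps:
start.  V:8 E:5  edges: 1-r->0 1-p->1 2-q->2 4-q->4 6-q->6
1. fire R0 via {0↦2, 1↦1, 2↦3}  →  V:6 E:4  edges: 1-r->0 1-p->1 4-q->4 6-q->6
2. fire R0 via {0↦4, 1↦1, 2↦5}  →  V:4 E:3  edges: 1-r->0 1-p->1 6-q->6
3. fire R0 via {0↦6, 1↦1, 2↦7}  →  V:2 E:2  edges: 1-r->0 1-p->1
final graph: no rule applies after step 3
NF nodes: {0:B, 1:D}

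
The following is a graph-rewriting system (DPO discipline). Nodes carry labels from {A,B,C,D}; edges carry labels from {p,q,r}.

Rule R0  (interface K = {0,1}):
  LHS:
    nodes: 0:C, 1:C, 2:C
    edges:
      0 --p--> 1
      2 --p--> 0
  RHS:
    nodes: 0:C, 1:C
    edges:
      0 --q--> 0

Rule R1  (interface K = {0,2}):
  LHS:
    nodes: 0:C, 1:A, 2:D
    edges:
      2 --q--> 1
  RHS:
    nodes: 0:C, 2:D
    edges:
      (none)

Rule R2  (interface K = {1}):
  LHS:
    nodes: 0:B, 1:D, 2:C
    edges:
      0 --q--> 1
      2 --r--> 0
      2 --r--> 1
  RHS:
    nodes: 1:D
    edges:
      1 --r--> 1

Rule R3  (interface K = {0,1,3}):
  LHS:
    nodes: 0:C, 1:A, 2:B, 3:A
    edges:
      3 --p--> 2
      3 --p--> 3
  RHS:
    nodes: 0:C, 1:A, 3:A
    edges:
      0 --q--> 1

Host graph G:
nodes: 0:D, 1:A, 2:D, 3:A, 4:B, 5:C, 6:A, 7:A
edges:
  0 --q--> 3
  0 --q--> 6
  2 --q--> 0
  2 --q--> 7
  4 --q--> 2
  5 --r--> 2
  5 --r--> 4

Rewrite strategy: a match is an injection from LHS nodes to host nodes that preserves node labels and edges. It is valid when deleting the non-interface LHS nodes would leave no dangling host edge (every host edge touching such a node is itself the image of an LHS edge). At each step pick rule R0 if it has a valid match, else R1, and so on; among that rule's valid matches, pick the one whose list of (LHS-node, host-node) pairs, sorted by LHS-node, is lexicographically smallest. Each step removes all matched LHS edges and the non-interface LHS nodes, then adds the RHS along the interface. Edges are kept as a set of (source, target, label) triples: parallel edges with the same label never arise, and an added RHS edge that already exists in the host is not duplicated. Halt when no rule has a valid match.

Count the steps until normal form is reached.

Answer: 4

Derivation:
initial: |V|=8 |E|=7  E = 0-q->3 0-q->6 2-q->0 2-q->7 4-q->2 5-r->2 5-r->4
step 1: apply R1 at {0↦5, 1↦3, 2↦0}  → |V|=7 |E|=6  E = 0-q->6 2-q->0 2-q->7 4-q->2 5-r->2 5-r->4
step 2: apply R1 at {0↦5, 1↦6, 2↦0}  → |V|=6 |E|=5  E = 2-q->0 2-q->7 4-q->2 5-r->2 5-r->4
step 3: apply R1 at {0↦5, 1↦7, 2↦2}  → |V|=5 |E|=4  E = 2-q->0 4-q->2 5-r->2 5-r->4
step 4: apply R2 at {0↦4, 1↦2, 2↦5}  → |V|=3 |E|=2  E = 2-q->0 2-r->2
halt: no rule applies after step 4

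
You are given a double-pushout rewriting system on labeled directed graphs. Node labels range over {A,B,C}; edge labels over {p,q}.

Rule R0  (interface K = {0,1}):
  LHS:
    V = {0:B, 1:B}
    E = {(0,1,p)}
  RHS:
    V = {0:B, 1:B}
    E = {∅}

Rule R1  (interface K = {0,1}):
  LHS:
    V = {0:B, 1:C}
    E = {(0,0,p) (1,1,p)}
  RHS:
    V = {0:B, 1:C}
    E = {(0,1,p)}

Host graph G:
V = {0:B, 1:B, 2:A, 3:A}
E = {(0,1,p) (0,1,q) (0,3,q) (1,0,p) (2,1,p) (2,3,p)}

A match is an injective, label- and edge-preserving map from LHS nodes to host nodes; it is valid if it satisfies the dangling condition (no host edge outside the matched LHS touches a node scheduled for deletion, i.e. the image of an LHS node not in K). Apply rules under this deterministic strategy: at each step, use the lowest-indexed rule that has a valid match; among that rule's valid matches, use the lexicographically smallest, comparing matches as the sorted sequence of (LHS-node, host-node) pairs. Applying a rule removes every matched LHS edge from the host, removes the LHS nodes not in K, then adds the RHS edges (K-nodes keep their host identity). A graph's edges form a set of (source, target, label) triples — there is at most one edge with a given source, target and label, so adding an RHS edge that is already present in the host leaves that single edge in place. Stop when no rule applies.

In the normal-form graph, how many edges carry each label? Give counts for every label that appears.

Answer: p:2 q:2

Steps:
initial: |V|=4 |E|=6  E = 0-p->1 0-q->1 0-q->3 1-p->0 2-p->1 2-p->3
step 1: apply R0 at {0↦0, 1↦1}  → |V|=4 |E|=5  E = 0-q->1 0-q->3 1-p->0 2-p->1 2-p->3
step 2: apply R0 at {0↦1, 1↦0}  → |V|=4 |E|=4  E = 0-q->1 0-q->3 2-p->1 2-p->3
final graph: no rule applies after step 2
NF edges: [(0, 1, 'q'), (0, 3, 'q'), (2, 1, 'p'), (2, 3, 'p')]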